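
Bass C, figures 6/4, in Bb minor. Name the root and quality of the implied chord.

The figures 6/4 indicate a triad in second inversion.
In second inversion the root lies a fourth above the bass: a fourth above C in Bb minor is F.
The chord tones are C, F, Ab, giving F minor.

F minor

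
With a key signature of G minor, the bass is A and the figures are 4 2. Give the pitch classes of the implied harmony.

A, Bb, D, F

The written figures 4 2 are shorthand for 6/4/2: the 6 is implied.
A second above A in this key is Bb.
A fourth above A in this key is D.
A sixth above A in this key is F.
Together with the bass A, this spells Bb major seventh in third inversion.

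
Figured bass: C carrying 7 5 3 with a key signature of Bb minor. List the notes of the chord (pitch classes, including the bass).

C, Eb, Gb, Bb

A third above C in this key is Eb.
A fifth above C in this key is Gb.
A seventh above C in this key is Bb.
Together with the bass C, this spells C half-diminished seventh in root position.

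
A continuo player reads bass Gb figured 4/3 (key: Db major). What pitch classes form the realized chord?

The written figures 4/3 are shorthand for 6/4/3: the 6 is implied.
A third above Gb in this key is Bb.
A fourth above Gb in this key is C.
A sixth above Gb in this key is Eb.
Together with the bass Gb, this spells C half-diminished seventh in second inversion.

Gb, Bb, C, Eb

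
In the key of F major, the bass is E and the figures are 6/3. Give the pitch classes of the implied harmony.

A third above E in this key is G.
A sixth above E in this key is C.
Together with the bass E, this spells C major in first inversion.

E, G, C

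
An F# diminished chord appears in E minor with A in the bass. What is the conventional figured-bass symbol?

A is the third of F# diminished, so the chord is in first inversion.
A triad in first inversion is figured 6/3, conventionally abbreviated 6.

6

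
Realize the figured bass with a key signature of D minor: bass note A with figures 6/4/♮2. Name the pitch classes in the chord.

A, B, D, F

A second above A in this key is Bb, made natural (B) by the ♮ figure.
A fourth above A in this key is D.
A sixth above A in this key is F.
Together with the bass A, this spells B half-diminished seventh in third inversion.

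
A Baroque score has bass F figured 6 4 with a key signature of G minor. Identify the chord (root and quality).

The figures 6 4 indicate a triad in second inversion.
In second inversion the root lies a fourth above the bass: a fourth above F in G minor is Bb.
The chord tones are F, Bb, D, giving Bb major.

Bb major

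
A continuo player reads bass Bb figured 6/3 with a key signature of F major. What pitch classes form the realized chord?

A third above Bb in this key is D.
A sixth above Bb in this key is G.
Together with the bass Bb, this spells G minor in first inversion.

Bb, D, G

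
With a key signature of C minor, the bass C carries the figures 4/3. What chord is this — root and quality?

The figures 4/3 indicate a seventh chord in second inversion.
In second inversion the root lies a fourth above the bass: a fourth above C in C minor is F.
The chord tones are C, Eb, F, Ab, giving F minor seventh.

F minor seventh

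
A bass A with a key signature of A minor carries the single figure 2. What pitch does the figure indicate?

Counting 1 letter step above A lands on B; in A minor, that letter is B.

B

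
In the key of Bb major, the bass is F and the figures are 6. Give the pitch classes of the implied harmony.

F, A, D

The written figures 6 are shorthand for 6/3: the 3 is implied.
A third above F in this key is A.
A sixth above F in this key is D.
Together with the bass F, this spells D minor in first inversion.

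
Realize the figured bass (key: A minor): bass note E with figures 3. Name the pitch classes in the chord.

The written figures 3 are shorthand for 5/3: the 5 is implied.
A third above E in this key is G.
A fifth above E in this key is B.
Together with the bass E, this spells E minor in root position.

E, G, B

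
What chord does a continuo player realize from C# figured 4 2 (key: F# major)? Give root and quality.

D# minor seventh

The figures 4 2 indicate a seventh chord in third inversion.
In third inversion the root lies a second above the bass: a second above C# in F# major is D#.
The chord tones are C#, D#, F#, A#, giving D# minor seventh.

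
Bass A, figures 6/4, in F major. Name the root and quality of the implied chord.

The figures 6/4 indicate a triad in second inversion.
In second inversion the root lies a fourth above the bass: a fourth above A in F major is D.
The chord tones are A, D, F, giving D minor.

D minor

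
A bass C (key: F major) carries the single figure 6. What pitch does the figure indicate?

A

Counting 5 letter steps above C lands on A; in F major, that letter is A.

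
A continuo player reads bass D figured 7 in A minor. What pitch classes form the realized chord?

D, F, A, C

The written figures 7 are shorthand for 7/5/3: the 5/3 are implied.
A third above D in this key is F.
A fifth above D in this key is A.
A seventh above D in this key is C.
Together with the bass D, this spells D minor seventh in root position.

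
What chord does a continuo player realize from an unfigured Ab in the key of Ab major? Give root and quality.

An unfigured bass indicates a triad in root position.
In root position the bass is the root, so the root is Ab.
The chord tones are Ab, C, Eb, giving Ab major.

Ab major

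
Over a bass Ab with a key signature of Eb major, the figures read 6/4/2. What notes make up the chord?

Ab, Bb, D, F

A second above Ab in this key is Bb.
A fourth above Ab in this key is D.
A sixth above Ab in this key is F.
Together with the bass Ab, this spells Bb dominant seventh in third inversion.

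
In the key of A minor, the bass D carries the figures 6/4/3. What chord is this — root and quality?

The figures 6/4/3 indicate a seventh chord in second inversion.
In second inversion the root lies a fourth above the bass: a fourth above D in A minor is G.
The chord tones are D, F, G, B, giving G dominant seventh.

G dominant seventh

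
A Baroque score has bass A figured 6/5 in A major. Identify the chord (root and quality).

F# minor seventh

The figures 6/5 indicate a seventh chord in first inversion.
In first inversion the root lies a sixth above the bass: a sixth above A in A major is F#.
The chord tones are A, C#, E, F#, giving F# minor seventh.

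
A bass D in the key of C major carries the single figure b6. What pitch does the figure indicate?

Bb

Counting 5 letter steps above D lands on B; in C major, that letter is B.
The b6 figure lowers it a semitone, giving Bb.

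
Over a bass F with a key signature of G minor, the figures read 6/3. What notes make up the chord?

F, A, D

A third above F in this key is A.
A sixth above F in this key is D.
Together with the bass F, this spells D minor in first inversion.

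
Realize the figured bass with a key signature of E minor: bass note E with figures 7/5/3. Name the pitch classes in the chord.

A third above E in this key is G.
A fifth above E in this key is B.
A seventh above E in this key is D.
Together with the bass E, this spells E minor seventh in root position.

E, G, B, D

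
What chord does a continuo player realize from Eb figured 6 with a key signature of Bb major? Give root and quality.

The figures 6 indicate a triad in first inversion.
In first inversion the root lies a sixth above the bass: a sixth above Eb in Bb major is C.
The chord tones are Eb, G, C, giving C minor.

C minor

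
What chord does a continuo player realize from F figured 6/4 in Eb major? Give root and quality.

Bb major

The figures 6/4 indicate a triad in second inversion.
In second inversion the root lies a fourth above the bass: a fourth above F in Eb major is Bb.
The chord tones are F, Bb, D, giving Bb major.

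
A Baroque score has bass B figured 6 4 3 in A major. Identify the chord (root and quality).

E dominant seventh

The figures 6 4 3 indicate a seventh chord in second inversion.
In second inversion the root lies a fourth above the bass: a fourth above B in A major is E.
The chord tones are B, D, E, G#, giving E dominant seventh.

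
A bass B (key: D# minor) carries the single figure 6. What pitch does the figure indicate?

Counting 5 letter steps above B lands on G; in D# minor, that letter is G#.

G#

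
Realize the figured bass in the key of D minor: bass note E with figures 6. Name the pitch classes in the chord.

The written figures 6 are shorthand for 6/3: the 3 is implied.
A third above E in this key is G.
A sixth above E in this key is C.
Together with the bass E, this spells C major in first inversion.

E, G, C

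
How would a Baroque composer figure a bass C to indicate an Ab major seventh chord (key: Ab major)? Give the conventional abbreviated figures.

C is the third of Ab major seventh, so the chord is in first inversion.
A seventh chord in first inversion is figured 6/5/3, conventionally abbreviated 6/5.

6/5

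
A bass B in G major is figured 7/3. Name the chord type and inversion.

7/3 is shorthand for 7/5/3.
Intervals of 7/5/3 above the bass form a seventh chord; the bass is the root, so this is root position.

seventh chord, root position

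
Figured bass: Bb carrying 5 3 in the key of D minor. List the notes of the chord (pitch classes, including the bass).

Bb, D, F

A third above Bb in this key is D.
A fifth above Bb in this key is F.
Together with the bass Bb, this spells Bb major in root position.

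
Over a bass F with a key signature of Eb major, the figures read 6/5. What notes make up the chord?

The written figures 6/5 are shorthand for 6/5/3: the 3 is implied.
A third above F in this key is Ab.
A fifth above F in this key is C.
A sixth above F in this key is D.
Together with the bass F, this spells D half-diminished seventh in first inversion.

F, Ab, C, D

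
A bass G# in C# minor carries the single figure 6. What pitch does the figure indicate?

E

Counting 5 letter steps above G# lands on E; in C# minor, that letter is E.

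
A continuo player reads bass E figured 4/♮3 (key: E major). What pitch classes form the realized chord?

E, G, A, C#

The written figures 4/♮3 are shorthand for 6/4/3: the 6 is implied.
A third above E in this key is G#, made natural (G) by the ♮ figure.
A fourth above E in this key is A.
A sixth above E in this key is C#.
Together with the bass E, this spells A dominant seventh in second inversion.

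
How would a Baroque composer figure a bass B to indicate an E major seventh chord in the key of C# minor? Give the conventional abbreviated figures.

B is the fifth of E major seventh, so the chord is in second inversion.
A seventh chord in second inversion is figured 6/4/3, conventionally abbreviated 4/3.

4/3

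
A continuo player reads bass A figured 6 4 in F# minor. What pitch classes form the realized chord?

A, D, F#

A fourth above A in this key is D.
A sixth above A in this key is F#.
Together with the bass A, this spells D major in second inversion.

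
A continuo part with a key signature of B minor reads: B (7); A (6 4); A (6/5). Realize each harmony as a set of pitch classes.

B (7/5/3): B, D, F#, A.
A (6/4): A, D, F#.
A (6/5/3): A, C#, E, F#.

B, D, F#, A | A, D, F# | A, C#, E, F#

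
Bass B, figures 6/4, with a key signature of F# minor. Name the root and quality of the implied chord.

E major

The figures 6/4 indicate a triad in second inversion.
In second inversion the root lies a fourth above the bass: a fourth above B in F# minor is E.
The chord tones are B, E, G#, giving E major.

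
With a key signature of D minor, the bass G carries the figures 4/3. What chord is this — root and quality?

C dominant seventh

The figures 4/3 indicate a seventh chord in second inversion.
In second inversion the root lies a fourth above the bass: a fourth above G in D minor is C.
The chord tones are G, Bb, C, E, giving C dominant seventh.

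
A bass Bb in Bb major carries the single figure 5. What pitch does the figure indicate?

Counting 4 letter steps above Bb lands on F; in Bb major, that letter is F.

F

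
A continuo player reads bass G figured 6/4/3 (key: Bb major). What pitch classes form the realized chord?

A third above G in this key is Bb.
A fourth above G in this key is C.
A sixth above G in this key is Eb.
Together with the bass G, this spells C minor seventh in second inversion.

G, Bb, C, Eb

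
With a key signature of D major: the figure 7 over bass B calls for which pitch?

Counting 6 letter steps above B lands on A; in D major, that letter is A.

A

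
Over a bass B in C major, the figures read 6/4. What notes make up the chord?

A fourth above B in this key is E.
A sixth above B in this key is G.
Together with the bass B, this spells E minor in second inversion.

B, E, G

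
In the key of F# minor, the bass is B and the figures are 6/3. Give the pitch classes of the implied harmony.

B, D, G#

A third above B in this key is D.
A sixth above B in this key is G#.
Together with the bass B, this spells G# diminished in first inversion.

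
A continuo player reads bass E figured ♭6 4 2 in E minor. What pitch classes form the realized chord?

A second above E in this key is F#.
A fourth above E in this key is A.
A sixth above E in this key is C, lowered to Cb by the flat.

E, F#, A, Cb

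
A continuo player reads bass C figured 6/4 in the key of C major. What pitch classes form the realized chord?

C, F, A

A fourth above C in this key is F.
A sixth above C in this key is A.
Together with the bass C, this spells F major in second inversion.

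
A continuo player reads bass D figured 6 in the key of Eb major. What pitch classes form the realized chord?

The written figures 6 are shorthand for 6/3: the 3 is implied.
A third above D in this key is F.
A sixth above D in this key is Bb.
Together with the bass D, this spells Bb major in first inversion.

D, F, Bb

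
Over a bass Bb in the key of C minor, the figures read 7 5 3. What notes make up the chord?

A third above Bb in this key is D.
A fifth above Bb in this key is F.
A seventh above Bb in this key is Ab.
Together with the bass Bb, this spells Bb dominant seventh in root position.

Bb, D, F, Ab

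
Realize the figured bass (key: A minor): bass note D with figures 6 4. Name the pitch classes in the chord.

A fourth above D in this key is G.
A sixth above D in this key is B.
Together with the bass D, this spells G major in second inversion.

D, G, B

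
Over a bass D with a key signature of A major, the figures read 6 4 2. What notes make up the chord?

A second above D in this key is E.
A fourth above D in this key is G#.
A sixth above D in this key is B.
Together with the bass D, this spells E dominant seventh in third inversion.

D, E, G#, B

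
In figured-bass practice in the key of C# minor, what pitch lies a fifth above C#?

G#

Counting 4 letter steps above C# lands on G; in C# minor, that letter is G#.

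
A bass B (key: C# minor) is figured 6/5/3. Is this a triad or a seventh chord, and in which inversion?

seventh chord, first inversion

Intervals of 6/5/3 above the bass form a seventh chord; the bass is the third, so this is first inversion.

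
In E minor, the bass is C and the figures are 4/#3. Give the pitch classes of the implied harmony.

The written figures 4/#3 are shorthand for 6/4/3: the 6 is implied.
A third above C in this key is E, raised to E# by the sharp.
A fourth above C in this key is F#.
A sixth above C in this key is A.

C, E#, F#, A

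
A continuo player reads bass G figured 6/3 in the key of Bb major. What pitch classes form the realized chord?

G, Bb, Eb

A third above G in this key is Bb.
A sixth above G in this key is Eb.
Together with the bass G, this spells Eb major in first inversion.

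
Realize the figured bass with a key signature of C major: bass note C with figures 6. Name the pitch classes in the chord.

C, E, A

The written figures 6 are shorthand for 6/3: the 3 is implied.
A third above C in this key is E.
A sixth above C in this key is A.
Together with the bass C, this spells A minor in first inversion.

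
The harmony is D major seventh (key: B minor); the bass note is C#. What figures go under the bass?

C# is the seventh of D major seventh, so the chord is in third inversion.
A seventh chord in third inversion is figured 6/4/2, conventionally abbreviated 4/2.

4/2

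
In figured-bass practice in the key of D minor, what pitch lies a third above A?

C

Counting 2 letter steps above A lands on C; in D minor, that letter is C.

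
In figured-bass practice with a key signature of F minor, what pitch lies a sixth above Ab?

F

Counting 5 letter steps above Ab lands on F; in F minor, that letter is F.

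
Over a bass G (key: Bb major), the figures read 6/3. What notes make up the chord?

A third above G in this key is Bb.
A sixth above G in this key is Eb.
Together with the bass G, this spells Eb major in first inversion.

G, Bb, Eb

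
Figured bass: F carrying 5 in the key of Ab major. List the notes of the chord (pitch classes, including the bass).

F, Ab, C

The written figures 5 are shorthand for 5/3: the 3 is implied.
A third above F in this key is Ab.
A fifth above F in this key is C.
Together with the bass F, this spells F minor in root position.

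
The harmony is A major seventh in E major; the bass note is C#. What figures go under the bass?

6/5

C# is the third of A major seventh, so the chord is in first inversion.
A seventh chord in first inversion is figured 6/5/3, conventionally abbreviated 6/5.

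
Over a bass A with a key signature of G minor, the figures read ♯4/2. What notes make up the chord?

A, Bb, D#, F

The written figures ♯4/2 are shorthand for 6/4/2: the 6 is implied.
A second above A in this key is Bb.
A fourth above A in this key is D, raised to D# by the sharp.
A sixth above A in this key is F.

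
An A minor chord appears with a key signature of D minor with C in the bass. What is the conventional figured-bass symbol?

C is the third of A minor, so the chord is in first inversion.
A triad in first inversion is figured 6/3, conventionally abbreviated 6.

6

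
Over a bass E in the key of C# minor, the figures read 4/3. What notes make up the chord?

E, G#, A, C#

The written figures 4/3 are shorthand for 6/4/3: the 6 is implied.
A third above E in this key is G#.
A fourth above E in this key is A.
A sixth above E in this key is C#.
Together with the bass E, this spells A major seventh in second inversion.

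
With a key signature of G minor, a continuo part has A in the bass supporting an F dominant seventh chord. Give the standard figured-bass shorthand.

6/5

A is the third of F dominant seventh, so the chord is in first inversion.
A seventh chord in first inversion is figured 6/5/3, conventionally abbreviated 6/5.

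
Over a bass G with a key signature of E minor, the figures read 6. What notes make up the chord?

G, B, E

The written figures 6 are shorthand for 6/3: the 3 is implied.
A third above G in this key is B.
A sixth above G in this key is E.
Together with the bass G, this spells E minor in first inversion.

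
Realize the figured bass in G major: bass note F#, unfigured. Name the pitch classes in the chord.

An unfigured bass implies 5/3.
A third above F# in this key is A.
A fifth above F# in this key is C.
Together with the bass F#, this spells F# diminished in root position.

F#, A, C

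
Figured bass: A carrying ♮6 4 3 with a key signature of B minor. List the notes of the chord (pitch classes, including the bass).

A, C#, D, F

A third above A in this key is C#.
A fourth above A in this key is D.
A sixth above A in this key is F#, made natural (F) by the ♮ figure.
Together with the bass A, this spells D minor-major seventh in second inversion.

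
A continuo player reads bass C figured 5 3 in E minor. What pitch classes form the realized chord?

A third above C in this key is E.
A fifth above C in this key is G.
Together with the bass C, this spells C major in root position.

C, E, G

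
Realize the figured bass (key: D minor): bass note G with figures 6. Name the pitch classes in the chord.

G, Bb, E

The written figures 6 are shorthand for 6/3: the 3 is implied.
A third above G in this key is Bb.
A sixth above G in this key is E.
Together with the bass G, this spells E diminished in first inversion.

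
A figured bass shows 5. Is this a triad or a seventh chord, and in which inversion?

5 is shorthand for 5/3.
Intervals of 5/3 above the bass form a triad; the bass is the root, so this is root position.

triad, root position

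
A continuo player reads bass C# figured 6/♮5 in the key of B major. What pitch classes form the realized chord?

The written figures 6/♮5 are shorthand for 6/5/3: the 3 is implied.
A third above C# in this key is E.
A fifth above C# in this key is G#, made natural (G) by the ♮ figure.
A sixth above C# in this key is A#.
Together with the bass C#, this spells A# diminished seventh in first inversion.

C#, E, G, A#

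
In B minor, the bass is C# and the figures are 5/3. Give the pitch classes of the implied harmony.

C#, E, G

A third above C# in this key is E.
A fifth above C# in this key is G.
Together with the bass C#, this spells C# diminished in root position.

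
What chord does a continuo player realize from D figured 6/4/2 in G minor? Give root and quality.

Eb major seventh

The figures 6/4/2 indicate a seventh chord in third inversion.
In third inversion the root lies a second above the bass: a second above D in G minor is Eb.
The chord tones are D, Eb, G, Bb, giving Eb major seventh.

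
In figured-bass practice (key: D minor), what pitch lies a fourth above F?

Bb

Counting 3 letter steps above F lands on B; in D minor, that letter is Bb.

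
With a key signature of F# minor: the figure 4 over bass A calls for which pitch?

Counting 3 letter steps above A lands on D; in F# minor, that letter is D.

D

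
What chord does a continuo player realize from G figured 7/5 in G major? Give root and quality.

The figures 7/5 indicate a seventh chord in root position.
In root position the bass is the root, so the root is G.
The chord tones are G, B, D, F#, giving G major seventh.

G major seventh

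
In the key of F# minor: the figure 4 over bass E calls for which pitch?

A

Counting 3 letter steps above E lands on A; in F# minor, that letter is A.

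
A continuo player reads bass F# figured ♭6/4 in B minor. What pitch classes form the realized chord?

F#, B, Db

A fourth above F# in this key is B.
A sixth above F# in this key is D, lowered to Db by the flat.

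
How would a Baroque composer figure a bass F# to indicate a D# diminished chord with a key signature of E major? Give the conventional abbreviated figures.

F# is the third of D# diminished, so the chord is in first inversion.
A triad in first inversion is figured 6/3, conventionally abbreviated 6.

6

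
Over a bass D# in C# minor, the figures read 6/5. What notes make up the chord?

D#, F#, A, B

The written figures 6/5 are shorthand for 6/5/3: the 3 is implied.
A third above D# in this key is F#.
A fifth above D# in this key is A.
A sixth above D# in this key is B.
Together with the bass D#, this spells B dominant seventh in first inversion.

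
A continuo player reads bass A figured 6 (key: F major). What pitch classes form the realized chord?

The written figures 6 are shorthand for 6/3: the 3 is implied.
A third above A in this key is C.
A sixth above A in this key is F.
Together with the bass A, this spells F major in first inversion.

A, C, F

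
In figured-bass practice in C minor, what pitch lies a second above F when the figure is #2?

G#

Counting 1 letter step above F lands on G; in C minor, that letter is G.
The #2 figure raises it a semitone, giving G#.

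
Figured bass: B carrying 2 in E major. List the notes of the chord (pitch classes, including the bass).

The written figures 2 are shorthand for 6/4/2: the 6/4 are implied.
A second above B in this key is C#.
A fourth above B in this key is E.
A sixth above B in this key is G#.
Together with the bass B, this spells C# minor seventh in third inversion.

B, C#, E, G#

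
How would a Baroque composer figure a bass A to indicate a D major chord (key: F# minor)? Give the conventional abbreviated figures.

6/4

A is the fifth of D major, so the chord is in second inversion.
A triad in second inversion is figured 6/4, conventionally abbreviated 6/4.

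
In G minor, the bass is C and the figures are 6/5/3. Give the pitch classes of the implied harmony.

C, Eb, G, A

A third above C in this key is Eb.
A fifth above C in this key is G.
A sixth above C in this key is A.
Together with the bass C, this spells A half-diminished seventh in first inversion.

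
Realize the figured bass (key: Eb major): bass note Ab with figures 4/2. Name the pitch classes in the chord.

Ab, Bb, D, F

The written figures 4/2 are shorthand for 6/4/2: the 6 is implied.
A second above Ab in this key is Bb.
A fourth above Ab in this key is D.
A sixth above Ab in this key is F.
Together with the bass Ab, this spells Bb dominant seventh in third inversion.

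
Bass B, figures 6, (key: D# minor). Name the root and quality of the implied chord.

The figures 6 indicate a triad in first inversion.
In first inversion the root lies a sixth above the bass: a sixth above B in D# minor is G#.
The chord tones are B, D#, G#, giving G# minor.

G# minor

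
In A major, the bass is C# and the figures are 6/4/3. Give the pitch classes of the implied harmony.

A third above C# in this key is E.
A fourth above C# in this key is F#.
A sixth above C# in this key is A.
Together with the bass C#, this spells F# minor seventh in second inversion.

C#, E, F#, A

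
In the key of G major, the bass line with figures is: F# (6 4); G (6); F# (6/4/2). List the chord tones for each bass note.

F# (6/4): F#, B, D.
G (6/3): G, B, E.
F# (6/4/2): F#, G, B, D.

F#, B, D | G, B, E | F#, G, B, D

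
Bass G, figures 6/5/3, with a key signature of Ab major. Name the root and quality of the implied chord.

The figures 6/5/3 indicate a seventh chord in first inversion.
In first inversion the root lies a sixth above the bass: a sixth above G in Ab major is Eb.
The chord tones are G, Bb, Db, Eb, giving Eb dominant seventh.

Eb dominant seventh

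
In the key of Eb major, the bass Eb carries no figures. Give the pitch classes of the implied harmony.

Eb, G, Bb

An unfigured bass implies 5/3.
A third above Eb in this key is G.
A fifth above Eb in this key is Bb.
Together with the bass Eb, this spells Eb major in root position.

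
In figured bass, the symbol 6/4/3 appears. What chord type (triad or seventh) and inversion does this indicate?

Intervals of 6/4/3 above the bass form a seventh chord; the bass is the fifth, so this is second inversion.

seventh chord, second inversion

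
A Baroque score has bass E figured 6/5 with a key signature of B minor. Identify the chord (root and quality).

The figures 6/5 indicate a seventh chord in first inversion.
In first inversion the root lies a sixth above the bass: a sixth above E in B minor is C#.
The chord tones are E, G, B, C#, giving C# half-diminished seventh.

C# half-diminished seventh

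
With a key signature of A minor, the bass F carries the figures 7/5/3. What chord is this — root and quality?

The figures 7/5/3 indicate a seventh chord in root position.
In root position the bass is the root, so the root is F.
The chord tones are F, A, C, E, giving F major seventh.

F major seventh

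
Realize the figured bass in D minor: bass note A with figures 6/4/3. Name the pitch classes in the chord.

A third above A in this key is C.
A fourth above A in this key is D.
A sixth above A in this key is F.
Together with the bass A, this spells D minor seventh in second inversion.

A, C, D, F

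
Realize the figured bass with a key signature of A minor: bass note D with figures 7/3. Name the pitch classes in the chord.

The written figures 7/3 are shorthand for 7/5/3: the 5 is implied.
A third above D in this key is F.
A fifth above D in this key is A.
A seventh above D in this key is C.
Together with the bass D, this spells D minor seventh in root position.

D, F, A, C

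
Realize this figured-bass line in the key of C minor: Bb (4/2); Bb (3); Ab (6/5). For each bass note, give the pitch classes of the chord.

Bb (6/4/2): Bb, C, Eb, G.
Bb (5/3): Bb, D, F.
Ab (6/5/3): Ab, C, Eb, F.

Bb, C, Eb, G | Bb, D, F | Ab, C, Eb, F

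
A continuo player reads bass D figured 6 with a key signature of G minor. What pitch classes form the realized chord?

D, F, Bb

The written figures 6 are shorthand for 6/3: the 3 is implied.
A third above D in this key is F.
A sixth above D in this key is Bb.
Together with the bass D, this spells Bb major in first inversion.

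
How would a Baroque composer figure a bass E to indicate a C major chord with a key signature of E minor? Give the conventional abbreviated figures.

6

E is the third of C major, so the chord is in first inversion.
A triad in first inversion is figured 6/3, conventionally abbreviated 6.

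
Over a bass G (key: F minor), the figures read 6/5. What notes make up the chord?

G, Bb, Db, Eb

The written figures 6/5 are shorthand for 6/5/3: the 3 is implied.
A third above G in this key is Bb.
A fifth above G in this key is Db.
A sixth above G in this key is Eb.
Together with the bass G, this spells Eb dominant seventh in first inversion.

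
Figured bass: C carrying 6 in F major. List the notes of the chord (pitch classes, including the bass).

The written figures 6 are shorthand for 6/3: the 3 is implied.
A third above C in this key is E.
A sixth above C in this key is A.
Together with the bass C, this spells A minor in first inversion.

C, E, A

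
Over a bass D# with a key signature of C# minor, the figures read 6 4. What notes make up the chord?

D#, G#, B

A fourth above D# in this key is G#.
A sixth above D# in this key is B.
Together with the bass D#, this spells G# minor in second inversion.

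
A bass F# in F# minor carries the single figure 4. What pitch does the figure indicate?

Counting 3 letter steps above F# lands on B; in F# minor, that letter is B.

B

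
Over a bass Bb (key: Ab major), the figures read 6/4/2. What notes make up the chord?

A second above Bb in this key is C.
A fourth above Bb in this key is Eb.
A sixth above Bb in this key is G.
Together with the bass Bb, this spells C minor seventh in third inversion.

Bb, C, Eb, G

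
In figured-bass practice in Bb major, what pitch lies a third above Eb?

G

Counting 2 letter steps above Eb lands on G; in Bb major, that letter is G.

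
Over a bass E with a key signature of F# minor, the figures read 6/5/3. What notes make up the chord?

A third above E in this key is G#.
A fifth above E in this key is B.
A sixth above E in this key is C#.
Together with the bass E, this spells C# minor seventh in first inversion.

E, G#, B, C#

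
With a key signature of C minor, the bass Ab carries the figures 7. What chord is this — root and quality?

Ab major seventh

The figures 7 indicate a seventh chord in root position.
In root position the bass is the root, so the root is Ab.
The chord tones are Ab, C, Eb, G, giving Ab major seventh.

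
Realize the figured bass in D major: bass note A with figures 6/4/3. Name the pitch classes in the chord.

A, C#, D, F#

A third above A in this key is C#.
A fourth above A in this key is D.
A sixth above A in this key is F#.
Together with the bass A, this spells D major seventh in second inversion.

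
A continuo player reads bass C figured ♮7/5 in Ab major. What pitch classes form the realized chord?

The written figures ♮7/5 are shorthand for 7/5/3: the 3 is implied.
A third above C in this key is Eb.
A fifth above C in this key is G.
A seventh above C in this key is Bb, made natural (B) by the ♮ figure.
Together with the bass C, this spells C minor-major seventh in root position.

C, Eb, G, B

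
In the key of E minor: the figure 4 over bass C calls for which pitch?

F#

Counting 3 letter steps above C lands on F; in E minor, that letter is F#.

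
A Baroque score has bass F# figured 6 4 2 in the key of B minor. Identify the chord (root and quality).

G major seventh

The figures 6 4 2 indicate a seventh chord in third inversion.
In third inversion the root lies a second above the bass: a second above F# in B minor is G.
The chord tones are F#, G, B, D, giving G major seventh.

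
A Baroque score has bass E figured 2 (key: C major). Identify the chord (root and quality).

The figures 2 indicate a seventh chord in third inversion.
In third inversion the root lies a second above the bass: a second above E in C major is F.
The chord tones are E, F, A, C, giving F major seventh.

F major seventh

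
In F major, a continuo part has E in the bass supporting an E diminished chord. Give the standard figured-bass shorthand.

E is the root of E diminished, so the chord is in root position.
A triad in root position is figured 5/3, conventionally abbreviated (no figures — root-position triad).

no figures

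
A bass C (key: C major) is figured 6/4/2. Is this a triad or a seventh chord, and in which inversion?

seventh chord, third inversion

Intervals of 6/4/2 above the bass form a seventh chord; the bass is the seventh, so this is third inversion.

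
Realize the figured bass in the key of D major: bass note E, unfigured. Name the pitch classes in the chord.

E, G, B

An unfigured bass implies 5/3.
A third above E in this key is G.
A fifth above E in this key is B.
Together with the bass E, this spells E minor in root position.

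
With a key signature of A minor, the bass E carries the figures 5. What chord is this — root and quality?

E minor

The figures 5 indicate a triad in root position.
In root position the bass is the root, so the root is E.
The chord tones are E, G, B, giving E minor.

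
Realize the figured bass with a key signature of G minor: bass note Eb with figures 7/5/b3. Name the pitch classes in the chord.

Eb, Gb, Bb, D

A third above Eb in this key is G, lowered to Gb by the flat.
A fifth above Eb in this key is Bb.
A seventh above Eb in this key is D.
Together with the bass Eb, this spells Eb minor-major seventh in root position.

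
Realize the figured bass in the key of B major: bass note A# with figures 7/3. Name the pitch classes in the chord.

The written figures 7/3 are shorthand for 7/5/3: the 5 is implied.
A third above A# in this key is C#.
A fifth above A# in this key is E.
A seventh above A# in this key is G#.
Together with the bass A#, this spells A# half-diminished seventh in root position.

A#, C#, E, G#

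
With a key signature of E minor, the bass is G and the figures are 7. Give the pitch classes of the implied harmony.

G, B, D, F#

The written figures 7 are shorthand for 7/5/3: the 5/3 are implied.
A third above G in this key is B.
A fifth above G in this key is D.
A seventh above G in this key is F#.
Together with the bass G, this spells G major seventh in root position.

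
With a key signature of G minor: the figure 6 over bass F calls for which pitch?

D

Counting 5 letter steps above F lands on D; in G minor, that letter is D.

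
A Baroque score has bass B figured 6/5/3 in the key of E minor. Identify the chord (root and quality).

G major seventh

The figures 6/5/3 indicate a seventh chord in first inversion.
In first inversion the root lies a sixth above the bass: a sixth above B in E minor is G.
The chord tones are B, D, F#, G, giving G major seventh.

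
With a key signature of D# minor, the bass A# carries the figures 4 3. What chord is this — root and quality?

The figures 4 3 indicate a seventh chord in second inversion.
In second inversion the root lies a fourth above the bass: a fourth above A# in D# minor is D#.
The chord tones are A#, C#, D#, F#, giving D# minor seventh.

D# minor seventh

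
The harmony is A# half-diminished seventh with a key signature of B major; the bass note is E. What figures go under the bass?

4/3

E is the fifth of A# half-diminished seventh, so the chord is in second inversion.
A seventh chord in second inversion is figured 6/4/3, conventionally abbreviated 4/3.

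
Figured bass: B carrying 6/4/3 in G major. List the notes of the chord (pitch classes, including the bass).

B, D, E, G

A third above B in this key is D.
A fourth above B in this key is E.
A sixth above B in this key is G.
Together with the bass B, this spells E minor seventh in second inversion.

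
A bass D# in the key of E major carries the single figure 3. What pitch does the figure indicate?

F#

Counting 2 letter steps above D# lands on F; in E major, that letter is F#.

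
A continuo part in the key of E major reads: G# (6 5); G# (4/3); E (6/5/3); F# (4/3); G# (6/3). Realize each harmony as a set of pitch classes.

G#, B, D#, E | G#, B, C#, E | E, G#, B, C# | F#, A, B, D# | G#, B, E

G# (6/5/3): G#, B, D#, E.
G# (6/4/3): G#, B, C#, E.
E (6/5/3): E, G#, B, C#.
F# (6/4/3): F#, A, B, D#.
G# (6/3): G#, B, E.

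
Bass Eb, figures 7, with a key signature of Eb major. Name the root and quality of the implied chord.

Eb major seventh

The figures 7 indicate a seventh chord in root position.
In root position the bass is the root, so the root is Eb.
The chord tones are Eb, G, Bb, D, giving Eb major seventh.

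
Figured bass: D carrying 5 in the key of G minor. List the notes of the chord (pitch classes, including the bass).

The written figures 5 are shorthand for 5/3: the 3 is implied.
A third above D in this key is F.
A fifth above D in this key is A.
Together with the bass D, this spells D minor in root position.

D, F, A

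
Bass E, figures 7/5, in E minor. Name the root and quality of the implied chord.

The figures 7/5 indicate a seventh chord in root position.
In root position the bass is the root, so the root is E.
The chord tones are E, G, B, D, giving E minor seventh.

E minor seventh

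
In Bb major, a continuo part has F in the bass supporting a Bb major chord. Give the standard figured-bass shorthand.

6/4

F is the fifth of Bb major, so the chord is in second inversion.
A triad in second inversion is figured 6/4, conventionally abbreviated 6/4.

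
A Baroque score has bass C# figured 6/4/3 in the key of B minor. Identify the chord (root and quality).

F# minor seventh

The figures 6/4/3 indicate a seventh chord in second inversion.
In second inversion the root lies a fourth above the bass: a fourth above C# in B minor is F#.
The chord tones are C#, E, F#, A, giving F# minor seventh.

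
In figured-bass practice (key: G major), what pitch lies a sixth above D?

Counting 5 letter steps above D lands on B; in G major, that letter is B.

B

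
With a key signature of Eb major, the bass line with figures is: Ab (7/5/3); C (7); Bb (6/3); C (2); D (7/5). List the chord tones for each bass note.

Ab, C, Eb, G | C, Eb, G, Bb | Bb, D, G | C, D, F, Ab | D, F, Ab, C

Ab (7/5/3): Ab, C, Eb, G.
C (7/5/3): C, Eb, G, Bb.
Bb (6/3): Bb, D, G.
C (6/4/2): C, D, F, Ab.
D (7/5/3): D, F, Ab, C.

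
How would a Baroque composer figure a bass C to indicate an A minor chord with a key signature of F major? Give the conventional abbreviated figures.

6

C is the third of A minor, so the chord is in first inversion.
A triad in first inversion is figured 6/3, conventionally abbreviated 6.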